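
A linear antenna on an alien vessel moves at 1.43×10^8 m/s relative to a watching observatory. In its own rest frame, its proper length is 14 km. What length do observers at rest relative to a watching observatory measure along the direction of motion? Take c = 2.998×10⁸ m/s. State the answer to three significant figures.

12.3 km

β = v/c = (1.43×10^8 m/s)/(2.998×10⁸ m/s) = 0.476985.
β² = 0.2275147, so γ = 1/√0.7724853 = 1.1378.
Along the direction of motion the measured length is L₀/γ = 14/1.1378 = 12.3 km.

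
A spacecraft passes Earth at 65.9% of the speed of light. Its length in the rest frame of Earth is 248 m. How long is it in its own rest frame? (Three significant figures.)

With β = 0.659, γ = 1/√(1 − 0.659²) = 1/√0.565719 = 1.3295.
Proper length: L₀ = γ·L = 1.3295 × 248 = 330 m.

330 m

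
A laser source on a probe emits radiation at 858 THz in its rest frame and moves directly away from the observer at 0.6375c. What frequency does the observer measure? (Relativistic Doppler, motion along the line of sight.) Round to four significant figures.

403.7 THz

Relativistic Doppler (source moving away): f_obs = f_src · √((1−β)/(1+β)).
With β = 0.6375: factor = √(0.3625/1.6375) = 0.4705.
f_obs = 858 × 0.4705 = 403.7 THz.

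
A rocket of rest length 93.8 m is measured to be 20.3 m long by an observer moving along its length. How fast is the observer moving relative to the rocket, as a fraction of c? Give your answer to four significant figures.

0.9763c

Length contraction gives γ = L₀/L = 93.8/20.3 = 4.6207.
β = √(1 − 1/γ²) = √0.953163 = 0.9763.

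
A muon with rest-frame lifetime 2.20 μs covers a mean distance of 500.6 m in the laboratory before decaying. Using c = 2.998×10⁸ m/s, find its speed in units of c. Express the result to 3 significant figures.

0.605c

Lab distance = (lab lifetime)·v = γτ·βc, so βγ = d/(cτ) = 500.6/(2.998×10⁸ × 2.200×10^-6) = 0.75899.
With βγ = 0.75899: γ² = 1 + (βγ)² = 1.576066, and β = (βγ)/γ = 0.75899/1.25541 = 0.605.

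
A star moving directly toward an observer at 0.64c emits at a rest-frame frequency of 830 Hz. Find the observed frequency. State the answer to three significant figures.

Relativistic Doppler (source moving toward): f_obs = f_src · √((1+β)/(1−β)).
With β = 0.64: factor = √(1.64/0.36) = 2.1344.
f_obs = 830 × 2.1344 = 1770 Hz.

1770 Hz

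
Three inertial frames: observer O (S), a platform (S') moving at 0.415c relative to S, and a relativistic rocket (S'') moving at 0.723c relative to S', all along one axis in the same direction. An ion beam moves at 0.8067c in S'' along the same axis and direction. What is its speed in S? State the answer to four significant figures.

0.9859c

Compose velocities in two stages. Stage 1 (into S'): u₁ = (0.8067+0.723)/(1+0.8067×0.723) = 0.96618.
Stage 2 (into S): u = (0.96618+0.415)/(1+0.96618×0.415) = 0.98588, so the speed is 0.9859c.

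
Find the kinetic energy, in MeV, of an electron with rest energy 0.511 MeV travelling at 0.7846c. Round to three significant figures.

Lorentz factor: γ = (1 − 0.61559716)^(−1/2) = 1.6129.
Kinetic energy: K = (γ − 1)mc² = (1.6129 − 1) × 0.511 MeV = 0.6129 × 0.511 = 0.313 MeV.

0.313 MeV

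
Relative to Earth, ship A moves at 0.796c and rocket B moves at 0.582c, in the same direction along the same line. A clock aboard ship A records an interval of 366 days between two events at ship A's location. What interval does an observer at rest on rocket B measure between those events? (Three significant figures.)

399 days

Speed of ship A in rocket B's frame: u = (v_A − v_B)/(1 − v_A v_B/c²) = (0.796 − 0.582)/(1 − 0.796×0.582) = 0.214/0.536728 = 0.39871; |u| = 0.39871c.
γ for this relative speed: γ = 1/√(1 − 0.15897) = 1.0904.
Ship A's interval is proper; time dilation gives Δt_B = γΔτ = 1.0904 × 366 days = 399 days.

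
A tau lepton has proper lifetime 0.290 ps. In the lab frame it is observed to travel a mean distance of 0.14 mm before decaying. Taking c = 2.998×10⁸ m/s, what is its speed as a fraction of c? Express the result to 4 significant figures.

0.8495c

Lab distance = (lab lifetime)·v = γτ·βc, so βγ = d/(cτ) = 1.400×10^-4/(2.998×10⁸ × 2.900×10^-13) = 1.6103.
With βγ = 1.6103: γ² = 1 + (βγ)² = 3.59307, and β = (βγ)/γ = 1.6103/1.89554 = 0.8495.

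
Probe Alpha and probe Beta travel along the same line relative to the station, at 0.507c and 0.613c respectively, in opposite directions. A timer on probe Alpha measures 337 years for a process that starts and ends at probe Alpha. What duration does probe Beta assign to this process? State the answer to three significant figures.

649 years

Speed of probe Alpha in probe Beta's frame: u = (v_A + v_B)/(1 + v_A v_B/c²) = (0.507 + 0.613)/(1 + 0.507×0.613) = 1.12/1.310791 = 0.85445; |u| = 0.85445c.
At |u| = 0.85445c, γ = (1 − 0.730085)^(−1/2) = 1.9248.
Probe Alpha's interval is proper; time dilation gives Δt_B = γΔτ = 1.9248 × 337 years = 649 years.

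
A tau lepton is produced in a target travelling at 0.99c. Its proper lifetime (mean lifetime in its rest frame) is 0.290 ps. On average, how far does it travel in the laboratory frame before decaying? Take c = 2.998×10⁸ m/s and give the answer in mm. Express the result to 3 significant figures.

β² = 0.9801, so γ = 1/√0.0199 = 7.0888.
Lab-frame lifetime: Δt = γτ = 7.0888 × 0.290 ps = 2.0558 ps.
Distance: d = vΔt = 0.99 × 2.998×10⁸ m/s × 2.0558×10^-12 s = 6.10×10^-4 m = 0.610 mm.

0.610 mm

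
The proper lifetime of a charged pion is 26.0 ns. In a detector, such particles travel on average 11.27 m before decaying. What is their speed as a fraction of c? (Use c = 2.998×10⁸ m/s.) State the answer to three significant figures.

0.822c

d = βγcτ ⇒ βγ = d/(cτ) = 11.27 m / (7.7948 m) = 1.4458.
β = (βγ)/√(1+(βγ)²) = 1.4458/√3.09034 = 0.822.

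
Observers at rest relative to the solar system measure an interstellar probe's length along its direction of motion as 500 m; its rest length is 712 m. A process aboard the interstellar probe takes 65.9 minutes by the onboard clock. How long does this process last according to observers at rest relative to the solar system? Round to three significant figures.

From L = L₀/γ: γ = 712/500 = 1.424.
Δt = γΔτ = 1.424 × 65.9 = 93.8 minutes.

93.8 minutes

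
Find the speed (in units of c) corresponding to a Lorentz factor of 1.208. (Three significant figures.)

0.561c

β = √(1 − 1/γ²) = √(1 − 1/1.459264) = √0.314723 = 0.561.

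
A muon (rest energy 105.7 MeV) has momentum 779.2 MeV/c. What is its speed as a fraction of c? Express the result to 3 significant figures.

βγ = pc/(mc²) = 779.2/105.7 = 7.3718.
Since γ² = 1 + (βγ)² = 55.3434, γ = √55.3434 = 7.43931, and β = (βγ)/γ = 7.3718/7.43931 = 0.991.

0.991c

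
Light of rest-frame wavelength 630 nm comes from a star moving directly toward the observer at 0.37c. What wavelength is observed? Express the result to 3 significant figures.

Relativistic Doppler for wavelength: λ_obs = λ_src · √((1−β)/(1+β)).
With β = 0.37: factor = √(0.63/1.37) = 0.67813.
λ_obs = 630 × 0.67813 = 427 nm.

427 nm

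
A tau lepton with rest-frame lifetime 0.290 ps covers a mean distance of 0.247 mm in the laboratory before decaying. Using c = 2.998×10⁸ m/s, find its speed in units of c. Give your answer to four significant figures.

Let x = d/(cτ) = 2.470×10^-4 m / (2.998×10⁸ m/s × 2.900×10^-13 s) = 2.841. Since d = βγcτ, x = βγ = β/√(1−β²).
Solving: β² = x²/(1+x²) = 8.07128/9.07128 = 0.889762, so β = 0.9433.

0.9433c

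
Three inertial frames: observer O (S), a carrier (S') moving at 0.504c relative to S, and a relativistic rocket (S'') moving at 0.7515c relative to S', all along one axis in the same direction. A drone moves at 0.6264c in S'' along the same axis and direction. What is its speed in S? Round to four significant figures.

0.9787c

First combine the drone and relativistic rocket (S''→S'): u₁ = (0.6264 + 0.7515)/(1 + 0.6264×0.7515) = 1.3779/1.4707396 = 0.93688.
Then combine with the carrier (S'→S): u = (0.93688 + 0.504)/(1 + 0.93688×0.504) = 1.44088/1.47218752 = 0.97873.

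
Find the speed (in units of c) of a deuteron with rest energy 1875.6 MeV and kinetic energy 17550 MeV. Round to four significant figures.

γ = 1 + K/(mc²) = 1 + 17550/1875.6 = 10.357.
β = √(1 − 1/γ²) = √(1 − 0.00932249) = √0.99067751 = 0.9953.

0.9953c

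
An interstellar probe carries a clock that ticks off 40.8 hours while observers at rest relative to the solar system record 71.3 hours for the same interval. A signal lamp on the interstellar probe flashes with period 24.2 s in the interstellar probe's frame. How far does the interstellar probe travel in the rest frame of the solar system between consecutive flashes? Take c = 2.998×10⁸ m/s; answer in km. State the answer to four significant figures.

1.040×10^7 km

From Δt = γΔτ: γ = 71.3/40.8 = 1.74755.
β = √(1 − 1/γ²) = 0.82009. Lab-frame period = γτ = 1.74755×24.2 s = 42.291 s. Distance = βc × γτ = 0.82009 × 2.998×10⁸ m/s × 42.291 s = 1.0398×10^10 m = 1.040×10^7 km.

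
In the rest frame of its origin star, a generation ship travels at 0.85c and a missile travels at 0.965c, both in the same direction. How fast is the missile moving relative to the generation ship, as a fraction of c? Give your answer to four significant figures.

Transform to the generation ship's frame: u' = (u − v)/(1 − uv/c²).
u' = (0.965 − 0.85)/(1 − 0.965×0.85) = 0.115/0.17975 = 0.63978.
Speed in the generation ship's frame: 0.6398c (in the same direction).

0.6398c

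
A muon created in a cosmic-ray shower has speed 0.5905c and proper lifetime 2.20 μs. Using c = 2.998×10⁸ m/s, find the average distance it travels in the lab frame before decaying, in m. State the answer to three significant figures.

γ = 1/√(1 − β²) = 1/√(1 − 0.34869025) = 1/√0.65130975 = 1/0.807038 = 1.2391.
Lab-frame lifetime: Δt = γτ = 1.2391 × 2.20 μs = 2.726 μs.
Distance: d = vΔt = 0.5905 × 2.998×10⁸ m/s × 2.7260×10^-6 s = 483 m.

483 m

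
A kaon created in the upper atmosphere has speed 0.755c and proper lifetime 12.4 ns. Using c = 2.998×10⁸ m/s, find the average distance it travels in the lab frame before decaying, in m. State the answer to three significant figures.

4.28 m

γ = 1/√(1 − β²) = 1/√(1 − 0.570025) = 1/√0.429975 = 1/0.655725 = 1.525.
Lab-frame lifetime: Δt = γτ = 1.525 × 12.4 ns = 18.91 ns.
Distance: d = vΔt = 0.755 × 2.998×10⁸ m/s × 1.8910×10^-8 s = 4.28 m.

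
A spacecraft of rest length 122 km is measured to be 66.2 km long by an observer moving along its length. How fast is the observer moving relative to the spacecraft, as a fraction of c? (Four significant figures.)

Length contraction gives γ = L₀/L = 122/66.2 = 1.8429.
β = √(1 − 1/γ²) = √0.70556 = 0.8400.

0.8400c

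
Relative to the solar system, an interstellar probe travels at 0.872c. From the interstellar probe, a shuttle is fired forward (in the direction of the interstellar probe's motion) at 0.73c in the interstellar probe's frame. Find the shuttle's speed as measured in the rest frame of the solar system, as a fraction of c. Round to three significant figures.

0.979c

In units of c, u = (u' + v)/(1 + u'v) with u' = 0.73 and v = 0.872.
Numerator: 0.73 + 0.872 = 1.602. Denominator: 1 + (0.73)(0.872) = 1.63656.
u = 1.602/1.63656 = 0.97888, so the speed is 0.979c.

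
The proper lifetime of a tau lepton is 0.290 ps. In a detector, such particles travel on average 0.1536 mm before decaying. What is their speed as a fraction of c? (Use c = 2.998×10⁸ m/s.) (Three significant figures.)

0.870c

Lab distance = (lab lifetime)·v = γτ·βc, so βγ = d/(cτ) = 1.536×10^-4/(2.998×10⁸ × 2.900×10^-13) = 1.7667.
With βγ = 1.7667: γ² = 1 + (βγ)² = 4.12123, and β = (βγ)/γ = 1.7667/2.03008 = 0.870.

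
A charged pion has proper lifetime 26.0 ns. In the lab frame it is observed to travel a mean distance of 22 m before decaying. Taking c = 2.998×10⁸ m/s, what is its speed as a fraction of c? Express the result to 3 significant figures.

0.943c

Let x = d/(cτ) = 22.00 m / (2.998×10⁸ m/s × 2.600×10^-8 s) = 2.8224. Since d = βγcτ, x = βγ = β/√(1−β²).
Solving: β² = x²/(1+x²) = 7.96594/8.96594 = 0.888467, so β = 0.943.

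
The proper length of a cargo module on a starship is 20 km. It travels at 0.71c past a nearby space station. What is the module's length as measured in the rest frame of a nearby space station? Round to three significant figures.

14.1 km

γ = 1/√(1 − β²) = 1/√(1 − 0.5041) = 1/√0.4959 = 1/0.704202 = 1.42.
Length contraction: L = L₀/γ = 20/1.42 = 14.1 km.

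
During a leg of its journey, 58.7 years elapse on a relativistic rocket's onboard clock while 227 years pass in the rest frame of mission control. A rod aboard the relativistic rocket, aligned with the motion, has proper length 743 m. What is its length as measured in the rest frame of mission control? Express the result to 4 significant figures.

From Δt = γΔτ: γ = 227/58.7 = 3.86712.
L = L₀/γ = 743/3.86712 = 192.1 m.

192.1 m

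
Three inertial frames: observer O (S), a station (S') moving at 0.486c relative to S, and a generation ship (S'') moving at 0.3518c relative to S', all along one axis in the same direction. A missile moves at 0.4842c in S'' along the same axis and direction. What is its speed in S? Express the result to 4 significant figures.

0.8910c

Apply u = (u'+v)/(1+u'v) twice. Missile in the station frame: (0.4842+0.3518)/(1+0.4842·0.3518) = 0.836/1.17034156 = 0.71432c.
That velocity, transformed to the rest frame of observer O: (0.71432+0.486)/(1+0.71432·0.486) = 1.20032/1.34715952 = 0.891c.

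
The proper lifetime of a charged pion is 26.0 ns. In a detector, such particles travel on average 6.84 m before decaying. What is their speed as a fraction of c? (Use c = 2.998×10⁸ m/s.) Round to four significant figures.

d = βγcτ ⇒ βγ = d/(cτ) = 6.840 m / (7.7948 m) = 0.87751.
β = (βγ)/√(1+(βγ)²) = 0.87751/√1.770024 = 0.6596.

0.6596c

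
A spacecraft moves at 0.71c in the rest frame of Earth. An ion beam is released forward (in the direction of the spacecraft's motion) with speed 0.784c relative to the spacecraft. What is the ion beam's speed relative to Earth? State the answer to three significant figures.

Relativistic velocity addition: u = (u' + v)/(1 + u'v/c²), with u' = 0.784c and v = 0.71c.
Numerator: 0.784 + 0.71 = 1.494. Denominator: 1 + (0.784)(0.71) = 1.55664.
u = 1.494/1.55664 = 0.95976, so the speed is 0.960c.

0.960c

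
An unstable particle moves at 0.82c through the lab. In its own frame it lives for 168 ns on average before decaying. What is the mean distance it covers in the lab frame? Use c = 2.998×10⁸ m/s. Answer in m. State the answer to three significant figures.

Lorentz factor: γ = (1 − 0.6724)^(−1/2) = 1.7471.
Lab-frame lifetime: Δt = γτ = 1.7471 × 168 ns = 293.51 ns.
Distance: d = vΔt = 0.82 × 2.998×10⁸ m/s × 2.9351×10^-7 s = 72.2 m.

72.2 m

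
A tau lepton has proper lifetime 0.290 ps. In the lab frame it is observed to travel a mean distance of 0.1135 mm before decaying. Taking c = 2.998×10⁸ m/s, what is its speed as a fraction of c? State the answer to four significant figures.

Lab distance = (lab lifetime)·v = γτ·βc, so βγ = d/(cτ) = 1.135×10^-4/(2.998×10⁸ × 2.900×10^-13) = 1.3055.
With βγ = 1.3055: γ² = 1 + (βγ)² = 2.70433, and β = (βγ)/γ = 1.3055/1.64448 = 0.7939.

0.7939c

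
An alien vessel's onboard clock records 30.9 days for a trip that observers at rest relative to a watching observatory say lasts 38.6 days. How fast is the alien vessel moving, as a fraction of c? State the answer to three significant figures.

0.599c

γ = Δt/Δτ = 38.6/30.9 = 1.2492.
β = √(1 − 1/γ²) = √(1 − 0.64082) = √0.35918 = 0.599.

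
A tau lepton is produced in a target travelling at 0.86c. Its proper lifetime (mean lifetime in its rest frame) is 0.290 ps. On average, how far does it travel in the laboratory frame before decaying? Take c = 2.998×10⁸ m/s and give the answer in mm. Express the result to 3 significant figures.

0.147 mm

With β = 0.86, γ = 1/√(1 − 0.86²) = 1/√0.2604 = 1.9597.
Lab-frame lifetime: Δt = γτ = 1.9597 × 0.290 ps = 0.56831 ps.
Distance: d = vΔt = 0.86 × 2.998×10⁸ m/s × 5.6831×10^-13 s = 1.47×10^-4 m = 0.147 mm.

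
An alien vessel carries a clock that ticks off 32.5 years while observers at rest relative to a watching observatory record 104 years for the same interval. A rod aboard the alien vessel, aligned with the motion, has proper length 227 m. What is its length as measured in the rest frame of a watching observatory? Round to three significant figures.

From Δt = γΔτ: γ = 104/32.5 = 3.2.
L = L₀/γ = 227/3.2 = 70.9 m.

70.9 m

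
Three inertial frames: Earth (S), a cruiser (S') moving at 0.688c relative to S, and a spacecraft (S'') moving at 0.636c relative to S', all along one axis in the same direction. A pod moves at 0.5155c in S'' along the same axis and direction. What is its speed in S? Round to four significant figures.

0.9740c

Compose velocities in two stages. Stage 1 (into S'): u₁ = (0.5155+0.636)/(1+0.5155×0.636) = 0.86719.
Stage 2 (into S): u = (0.86719+0.688)/(1+0.86719×0.688) = 0.97405, so the speed is 0.9740c.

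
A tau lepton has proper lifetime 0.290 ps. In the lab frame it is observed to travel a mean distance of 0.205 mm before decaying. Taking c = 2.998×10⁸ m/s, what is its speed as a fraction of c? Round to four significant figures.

d = βγcτ ⇒ βγ = d/(cτ) = 2.050×10^-4 m / (8.6942×10^-5 m) = 2.3579.
β = (βγ)/√(1+(βγ)²) = 2.3579/√6.55969 = 0.9206.

0.9206c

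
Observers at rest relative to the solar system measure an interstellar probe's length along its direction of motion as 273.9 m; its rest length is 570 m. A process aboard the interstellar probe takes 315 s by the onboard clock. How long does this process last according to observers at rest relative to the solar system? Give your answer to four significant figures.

From L = L₀/γ: γ = 570/273.9 = 2.08105.
Δt = γΔτ = 2.08105 × 315 = 655.5 s.

655.5 s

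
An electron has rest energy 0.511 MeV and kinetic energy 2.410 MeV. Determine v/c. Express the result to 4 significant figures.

γ = 1 + K/(mc²) = 1 + 2.410/0.511 = 5.7162.
β = √(1 − 1/γ²) = √(1 − 0.0306045) = √0.9693955 = 0.9846.

0.9846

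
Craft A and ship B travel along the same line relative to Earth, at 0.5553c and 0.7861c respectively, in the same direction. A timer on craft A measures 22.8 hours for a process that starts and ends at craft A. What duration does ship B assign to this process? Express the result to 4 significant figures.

24.99 hours

Speed of craft A in ship B's frame: u = (v_A − v_B)/(1 − v_A v_B/c²) = (0.5553 − 0.7861)/(1 − 0.5553×0.7861) = −0.2308/0.56347867 = −0.4096; |u| = 0.4096c.
At |u| = 0.4096c, γ = (1 − 0.167772)^(−1/2) = 1.0962.
The clock on craft A records proper time, so ship B measures Δt = γΔτ = 1.0962 × 22.8 = 24.99 hours.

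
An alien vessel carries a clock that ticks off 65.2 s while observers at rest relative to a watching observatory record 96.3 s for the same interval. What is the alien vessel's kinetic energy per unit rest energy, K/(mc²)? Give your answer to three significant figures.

0.477

From Δt = γΔτ: γ = 96.3/65.2 = 1.47699.
Since K = (γ−1)mc², K/(mc²) = 1.47699 − 1 = 0.477.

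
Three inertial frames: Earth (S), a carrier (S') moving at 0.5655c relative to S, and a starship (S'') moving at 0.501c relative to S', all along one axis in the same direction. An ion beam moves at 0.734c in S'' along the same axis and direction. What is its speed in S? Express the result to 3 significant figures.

Compose velocities in two stages. Stage 1 (into S'): u₁ = (0.734+0.501)/(1+0.734×0.501) = 0.90295.
Stage 2 (into S): u = (0.90295+0.5655)/(1+0.90295×0.5655) = 0.97209, so the speed is 0.972c.

0.972c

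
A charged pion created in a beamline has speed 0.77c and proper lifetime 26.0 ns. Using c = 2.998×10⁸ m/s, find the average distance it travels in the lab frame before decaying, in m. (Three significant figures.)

γ = 1/√(1 − β²) = 1/√(1 − 0.5929) = 1/√0.4071 = 1/0.638044 = 1.5673.
Lab-frame lifetime: Δt = γτ = 1.5673 × 26.0 ns = 40.75 ns.
Distance: d = vΔt = 0.77 × 2.998×10⁸ m/s × 4.0750×10^-8 s = 9.41 m.

9.41 m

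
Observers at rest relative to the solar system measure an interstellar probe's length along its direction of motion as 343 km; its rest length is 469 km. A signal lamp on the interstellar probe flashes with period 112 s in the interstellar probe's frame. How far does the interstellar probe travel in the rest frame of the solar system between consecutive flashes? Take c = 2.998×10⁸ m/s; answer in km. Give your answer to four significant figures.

3.131×10^7 km

Length contraction gives γ = L₀/L = 469/343 = 1.36735.
β = √(1 − 1/γ²) = 0.68201. Lab-frame period = γτ = 1.36735×112 s = 153.14 s. Distance = βc × γτ = 0.68201 × 2.998×10⁸ m/s × 153.14 s = 3.1312×10^10 m = 3.131×10^7 km.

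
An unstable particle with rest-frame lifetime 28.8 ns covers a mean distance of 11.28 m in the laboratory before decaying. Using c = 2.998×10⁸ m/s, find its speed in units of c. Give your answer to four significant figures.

0.7941c

Lab distance = (lab lifetime)·v = γτ·βc, so βγ = d/(cτ) = 11.28/(2.998×10⁸ × 2.880×10^-8) = 1.3064.
With βγ = 1.3064: γ² = 1 + (βγ)² = 2.70668, and β = (βγ)/γ = 1.3064/1.6452 = 0.7941.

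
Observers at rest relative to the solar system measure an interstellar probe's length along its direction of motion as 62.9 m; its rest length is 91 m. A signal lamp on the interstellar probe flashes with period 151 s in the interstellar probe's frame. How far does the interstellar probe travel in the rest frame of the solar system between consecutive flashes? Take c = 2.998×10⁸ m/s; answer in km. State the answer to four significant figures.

From L = L₀/γ: γ = 91/62.9 = 1.44674.
β = √(1 − 1/γ²) = 0.72265. Lab-frame period = γτ = 1.44674×151 s = 218.46 s. Distance = βc × γτ = 0.72265 × 2.998×10⁸ m/s × 218.46 s = 4.7329×10^10 m = 4.733×10^7 km.

4.733×10^7 km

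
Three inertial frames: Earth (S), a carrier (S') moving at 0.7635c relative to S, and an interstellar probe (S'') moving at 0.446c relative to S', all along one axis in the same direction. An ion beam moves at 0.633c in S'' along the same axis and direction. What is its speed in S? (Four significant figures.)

Apply u = (u'+v)/(1+u'v) twice. Ion beam in the carrier frame: (0.633+0.446)/(1+0.633·0.446) = 1.079/1.282318 = 0.84144c.
That velocity, transformed to the rest frame of Earth: (0.84144+0.7635)/(1+0.84144·0.7635) = 1.60494/1.64243944 = 0.97717c.

0.9772c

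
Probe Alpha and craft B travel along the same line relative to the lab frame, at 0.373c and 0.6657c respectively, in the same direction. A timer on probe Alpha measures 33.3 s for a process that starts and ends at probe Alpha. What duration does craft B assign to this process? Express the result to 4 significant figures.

36.15 s

The velocity of probe Alpha relative to craft B is (0.373 − 0.6657)c / (1 − 0.373×0.6657) = −0.38939c; relative speed 0.38939c.
At |u| = 0.38939c, γ = (1 − 0.151625)^(−1/2) = 1.0857.
The clock on probe Alpha records proper time, so craft B measures Δt = γΔτ = 1.0857 × 33.3 = 36.15 s.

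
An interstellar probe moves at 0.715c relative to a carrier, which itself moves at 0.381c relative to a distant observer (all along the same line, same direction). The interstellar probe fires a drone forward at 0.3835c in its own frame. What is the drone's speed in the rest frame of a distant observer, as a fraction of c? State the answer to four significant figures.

0.9357c

Compose velocities in two stages. Stage 1 (into S'): u₁ = (0.3835+0.715)/(1+0.3835×0.715) = 0.86211.
Stage 2 (into S): u = (0.86211+0.381)/(1+0.86211×0.381) = 0.93575, so the speed is 0.9357c.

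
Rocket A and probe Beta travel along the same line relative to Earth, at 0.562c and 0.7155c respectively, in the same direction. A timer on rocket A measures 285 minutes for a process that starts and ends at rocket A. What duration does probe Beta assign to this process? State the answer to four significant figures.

Transform rocket A's velocity into probe Beta's frame: (0.562 − 0.7155)/(1 − 0.562·0.7155) = −0.1535/0.597889, so the relative speed is 0.25674c.
At |u| = 0.25674c, γ = (1 − 0.0659154)^(−1/2) = 1.0347.
The clock on rocket A records proper time, so probe Beta measures Δt = γΔτ = 1.0347 × 285 = 294.9 minutes.

294.9 minutes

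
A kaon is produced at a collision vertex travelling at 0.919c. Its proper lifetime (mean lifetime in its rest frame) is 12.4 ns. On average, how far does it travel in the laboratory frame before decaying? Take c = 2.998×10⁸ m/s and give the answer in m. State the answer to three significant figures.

8.67 m

With β = 0.919, γ = 1/√(1 − 0.919²) = 1/√0.155439 = 2.5364.
Lab-frame lifetime: Δt = γτ = 2.5364 × 12.4 ns = 31.451 ns.
Distance: d = vΔt = 0.919 × 2.998×10⁸ m/s × 3.1451×10^-8 s = 8.67 m.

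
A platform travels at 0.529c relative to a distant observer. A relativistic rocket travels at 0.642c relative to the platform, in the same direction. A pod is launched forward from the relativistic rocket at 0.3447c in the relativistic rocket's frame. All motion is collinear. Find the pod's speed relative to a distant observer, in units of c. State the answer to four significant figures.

0.9366c

First combine the pod and relativistic rocket (S''→S'): u₁ = (0.3447 + 0.642)/(1 + 0.3447×0.642) = 0.9867/1.2212974 = 0.80791.
Then combine with the platform (S'→S): u = (0.80791 + 0.529)/(1 + 0.80791×0.529) = 1.33691/1.42738439 = 0.93662.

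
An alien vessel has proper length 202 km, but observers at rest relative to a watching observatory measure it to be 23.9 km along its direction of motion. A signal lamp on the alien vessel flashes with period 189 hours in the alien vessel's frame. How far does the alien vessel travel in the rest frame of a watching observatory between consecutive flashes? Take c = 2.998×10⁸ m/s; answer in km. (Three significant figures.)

From L = L₀/γ: γ = 202/23.9 = 8.45188.
β = √(1 − 1/γ²) = 0.99298. Lab-frame period = γτ = 8.45188×189 hours = 1597.4 hours. Distance = βc × γτ = 0.99298 × 2.998×10⁸ m/s × 5750640 s = 1.7119×10^15 m = 1.71×10^12 km.

1.71×10^12 km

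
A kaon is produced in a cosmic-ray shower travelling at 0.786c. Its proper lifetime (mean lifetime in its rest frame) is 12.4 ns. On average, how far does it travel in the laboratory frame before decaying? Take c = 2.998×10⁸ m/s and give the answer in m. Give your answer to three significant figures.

4.73 m

γ = 1/√(1 − β²) = 1/√(1 − 0.617796) = 1/√0.382204 = 1/0.618226 = 1.6175.
Lab-frame lifetime: Δt = γτ = 1.6175 × 12.4 ns = 20.057 ns.
Distance: d = vΔt = 0.786 × 2.998×10⁸ m/s × 2.0057×10^-8 s = 4.73 m.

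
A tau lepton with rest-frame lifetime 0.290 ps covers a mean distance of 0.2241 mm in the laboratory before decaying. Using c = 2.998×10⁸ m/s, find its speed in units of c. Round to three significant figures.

0.932c

Let x = d/(cτ) = 2.241×10^-4 m / (2.998×10⁸ m/s × 2.900×10^-13 s) = 2.5776. Since d = βγcτ, x = βγ = β/√(1−β²).
Solving: β² = x²/(1+x²) = 6.64402/7.64402 = 0.869179, so β = 0.932.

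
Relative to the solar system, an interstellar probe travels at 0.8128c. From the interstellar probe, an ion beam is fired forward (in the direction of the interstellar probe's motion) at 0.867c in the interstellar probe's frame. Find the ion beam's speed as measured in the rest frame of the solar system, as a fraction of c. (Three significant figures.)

0.985c

In units of c, u = (u' + v)/(1 + u'v) with u' = 0.867 and v = 0.8128.
Numerator: 0.867 + 0.8128 = 1.6798. Denominator: 1 + (0.867)(0.8128) = 1.7046976.
u = 1.6798/1.7046976 = 0.98539, so the speed is 0.985c.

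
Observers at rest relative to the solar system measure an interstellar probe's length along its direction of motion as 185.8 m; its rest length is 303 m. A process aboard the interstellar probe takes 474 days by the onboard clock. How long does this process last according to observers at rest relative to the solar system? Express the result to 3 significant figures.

773 days

From L = L₀/γ: γ = 303/185.8 = 1.63079.
Δt = γΔτ = 1.63079 × 474 = 773 days.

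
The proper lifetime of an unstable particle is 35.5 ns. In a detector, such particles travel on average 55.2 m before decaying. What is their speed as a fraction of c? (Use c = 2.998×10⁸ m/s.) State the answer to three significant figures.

0.982c

Lab distance = (lab lifetime)·v = γτ·βc, so βγ = d/(cτ) = 55.20/(2.998×10⁸ × 3.550×10^-8) = 5.1866.
With βγ = 5.1866: γ² = 1 + (βγ)² = 27.9008, and β = (βγ)/γ = 5.1866/5.28212 = 0.982.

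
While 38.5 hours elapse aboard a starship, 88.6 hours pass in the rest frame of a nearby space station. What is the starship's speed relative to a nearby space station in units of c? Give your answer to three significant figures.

0.901c

γ = Δt/Δτ = 88.6/38.5 = 2.3013.
β = √(1 − 1/γ²) = √(1 − 0.188822) = √0.811178 = 0.901.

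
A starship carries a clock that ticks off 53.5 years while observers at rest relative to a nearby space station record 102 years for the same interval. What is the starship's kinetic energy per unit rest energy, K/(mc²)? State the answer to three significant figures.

0.907

The time-dilation ratio gives γ = 102/53.5 = 1.90654.
K/(mc²) = γ − 1 = 1.90654 − 1 = 0.907.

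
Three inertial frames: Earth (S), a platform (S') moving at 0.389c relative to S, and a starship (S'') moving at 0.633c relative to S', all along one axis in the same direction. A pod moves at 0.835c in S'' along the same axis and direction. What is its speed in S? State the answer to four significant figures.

Apply u = (u'+v)/(1+u'v) twice. Pod in the platform frame: (0.835+0.633)/(1+0.835·0.633) = 1.468/1.528555 = 0.96038c.
That velocity, transformed to the rest frame of Earth: (0.96038+0.389)/(1+0.96038·0.389) = 1.34938/1.37358782 = 0.98238c.

0.9824c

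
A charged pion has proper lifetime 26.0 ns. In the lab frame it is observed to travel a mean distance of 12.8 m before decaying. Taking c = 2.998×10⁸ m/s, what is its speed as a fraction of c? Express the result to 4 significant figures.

0.8541c

d = βγcτ ⇒ βγ = d/(cτ) = 12.80 m / (7.7948 m) = 1.6421.
β = (βγ)/√(1+(βγ)²) = 1.6421/√3.69649 = 0.8541.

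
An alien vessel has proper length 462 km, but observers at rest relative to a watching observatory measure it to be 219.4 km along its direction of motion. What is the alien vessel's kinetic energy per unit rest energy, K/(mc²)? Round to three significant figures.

Length contraction gives γ = L₀/L = 462/219.4 = 2.10574.
K/(mc²) = γ − 1 = 2.10574 − 1 = 1.11.

1.11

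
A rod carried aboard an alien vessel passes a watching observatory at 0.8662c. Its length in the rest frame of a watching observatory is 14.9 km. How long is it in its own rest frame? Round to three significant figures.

29.8 km

Lorentz factor: γ = (1 − 0.75030244)^(−1/2) = 2.0012.
Proper length: L₀ = γ·L = 2.0012 × 14.9 = 29.8 km.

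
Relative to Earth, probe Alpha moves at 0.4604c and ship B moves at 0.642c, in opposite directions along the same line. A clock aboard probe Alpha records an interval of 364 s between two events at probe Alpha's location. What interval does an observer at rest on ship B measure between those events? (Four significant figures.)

The velocity of probe Alpha relative to ship B is (0.4604 + 0.642)c / (1 + 0.4604×0.642) = 0.8509c; relative speed 0.8509c.
At |u| = 0.8509c, γ = (1 − 0.724031)^(−1/2) = 1.9036.
The clock on probe Alpha records proper time, so ship B measures Δt = γΔτ = 1.9036 × 364 = 692.9 s.

692.9 s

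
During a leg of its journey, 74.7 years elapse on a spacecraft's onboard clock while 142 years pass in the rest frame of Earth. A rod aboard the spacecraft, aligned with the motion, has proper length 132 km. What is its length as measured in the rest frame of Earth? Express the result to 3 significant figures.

γ = Δt/Δτ = 142/74.7 = 1.90094.
L = L₀/γ = 132/1.90094 = 69.4 km.

69.4 km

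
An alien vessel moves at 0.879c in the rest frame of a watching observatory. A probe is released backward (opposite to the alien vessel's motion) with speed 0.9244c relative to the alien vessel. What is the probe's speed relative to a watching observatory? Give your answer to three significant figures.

0.242c

In units of c, u = (u' + v)/(1 + u'v) with u' = −0.9244 and v = 0.879.
Numerator: −0.9244 + 0.879 = −0.0454. Denominator: 1 + (−0.9244)(0.879) = 0.1874524.
u = −0.0454/0.1874524 = −0.24219, so the speed is 0.242c.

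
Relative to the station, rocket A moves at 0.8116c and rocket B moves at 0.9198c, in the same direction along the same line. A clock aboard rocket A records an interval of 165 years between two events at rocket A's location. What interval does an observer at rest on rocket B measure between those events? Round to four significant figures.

Transform rocket A's velocity into rocket B's frame: (0.8116 − 0.9198)/(1 − 0.8116·0.9198) = −0.1082/0.25349032, so the relative speed is 0.42684c.
γ for this relative speed: γ = 1/√(1 − 0.182192) = 1.1058.
The clock on rocket A records proper time, so rocket B measures Δt = γΔτ = 1.1058 × 165 = 182.5 years.

182.5 years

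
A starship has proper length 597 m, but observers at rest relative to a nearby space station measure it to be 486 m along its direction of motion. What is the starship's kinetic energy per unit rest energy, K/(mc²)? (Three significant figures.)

γ = L₀/L = 597/486 = 1.2284.
Since K = (γ−1)mc², K/(mc²) = 1.2284 − 1 = 0.228.

0.228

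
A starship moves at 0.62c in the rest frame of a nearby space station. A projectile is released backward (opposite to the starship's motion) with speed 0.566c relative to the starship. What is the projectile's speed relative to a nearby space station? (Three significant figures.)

0.0832c

In units of c, u = (u' + v)/(1 + u'v) with u' = −0.566 and v = 0.62.
Numerator: −0.566 + 0.62 = 0.054. Denominator: 1 + (−0.566)(0.62) = 0.64908.
u = 0.054/0.64908 = 0.083195, so the speed is 0.0832c.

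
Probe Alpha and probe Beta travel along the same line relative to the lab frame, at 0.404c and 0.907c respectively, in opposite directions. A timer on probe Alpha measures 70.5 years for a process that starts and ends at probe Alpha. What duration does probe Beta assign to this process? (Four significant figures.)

Speed of probe Alpha in probe Beta's frame: u = (v_A + v_B)/(1 + v_A v_B/c²) = (0.404 + 0.907)/(1 + 0.404×0.907) = 1.311/1.366428 = 0.95944; |u| = 0.95944c.
At |u| = 0.95944c, γ = (1 − 0.920525)^(−1/2) = 3.5472.
The clock on probe Alpha records proper time, so probe Beta measures Δt = γΔτ = 3.5472 × 70.5 = 250.1 years.

250.1 years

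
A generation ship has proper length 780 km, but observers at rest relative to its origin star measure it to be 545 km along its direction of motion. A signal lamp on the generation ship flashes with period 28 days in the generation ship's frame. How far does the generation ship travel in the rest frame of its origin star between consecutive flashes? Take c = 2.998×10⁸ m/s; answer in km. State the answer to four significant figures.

7.426×10^11 km

From L = L₀/γ: γ = 780/545 = 1.43119.
β = √(1 − 1/γ²) = 0.7154. Lab-frame period = γτ = 1.43119×28 days = 40.073 days. Distance = βc × γτ = 0.7154 × 2.998×10⁸ m/s × 3462307.2 s = 7.4258×10^14 m = 7.426×10^11 km.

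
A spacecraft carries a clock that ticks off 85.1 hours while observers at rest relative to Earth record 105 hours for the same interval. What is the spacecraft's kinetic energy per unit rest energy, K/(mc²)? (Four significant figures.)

The time-dilation ratio gives γ = 105/85.1 = 1.23384.
Since K = (γ−1)mc², K/(mc²) = 1.23384 − 1 = 0.2338.

0.2338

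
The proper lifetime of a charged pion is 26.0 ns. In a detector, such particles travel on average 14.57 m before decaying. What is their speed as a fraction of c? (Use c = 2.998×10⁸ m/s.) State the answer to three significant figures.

Lab distance = (lab lifetime)·v = γτ·βc, so βγ = d/(cτ) = 14.57/(2.998×10⁸ × 2.600×10^-8) = 1.8692.
With βγ = 1.8692: γ² = 1 + (βγ)² = 4.49391, and β = (βγ)/γ = 1.8692/2.11988 = 0.882.

0.882c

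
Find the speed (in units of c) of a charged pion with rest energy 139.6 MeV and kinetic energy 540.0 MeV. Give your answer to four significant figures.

0.9787c

K = (γ−1)mc², so γ = 1 + 540.0/139.6 = 4.8682.
Then v/c = √(1 − γ⁻²) = √(1 − 0.0421952) = √0.9578048 = 0.9787.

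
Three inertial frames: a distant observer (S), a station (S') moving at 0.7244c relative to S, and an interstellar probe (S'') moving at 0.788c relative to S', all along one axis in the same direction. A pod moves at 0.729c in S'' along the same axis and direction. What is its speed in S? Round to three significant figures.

Apply u = (u'+v)/(1+u'v) twice. Pod in the station frame: (0.729+0.788)/(1+0.729·0.788) = 1.517/1.574452 = 0.96351c.
That velocity, transformed to the rest frame of a distant observer: (0.96351+0.7244)/(1+0.96351·0.7244) = 1.68791/1.697966644 = 0.99408c.

0.994c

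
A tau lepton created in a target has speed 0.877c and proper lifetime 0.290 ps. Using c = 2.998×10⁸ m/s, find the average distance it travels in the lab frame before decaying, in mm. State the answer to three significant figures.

0.159 mm

With β = 0.877, γ = 1/√(1 − 0.877²) = 1/√0.230871 = 2.0812.
Lab-frame lifetime: Δt = γτ = 2.0812 × 0.290 ps = 0.60355 ps.
Distance: d = vΔt = 0.877 × 2.998×10⁸ m/s × 6.0355×10^-13 s = 1.59×10^-4 m = 0.159 mm.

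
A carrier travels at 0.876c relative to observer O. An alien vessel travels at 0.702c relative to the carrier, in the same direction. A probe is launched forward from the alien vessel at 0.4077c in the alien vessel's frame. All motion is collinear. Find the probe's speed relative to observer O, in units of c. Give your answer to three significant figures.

0.990c

First combine the probe and alien vessel (S''→S'): u₁ = (0.4077 + 0.702)/(1 + 0.4077×0.702) = 1.1097/1.2862054 = 0.86277.
Then combine with the carrier (S'→S): u = (0.86277 + 0.876)/(1 + 0.86277×0.876) = 1.73877/1.75578652 = 0.99031.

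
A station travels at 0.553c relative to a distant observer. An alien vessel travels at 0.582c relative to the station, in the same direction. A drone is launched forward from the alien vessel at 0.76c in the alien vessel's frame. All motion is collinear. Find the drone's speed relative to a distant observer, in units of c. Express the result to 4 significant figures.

Compose velocities in two stages. Stage 1 (into S'): u₁ = (0.76+0.582)/(1+0.76×0.582) = 0.93045.
Stage 2 (into S): u = (0.93045+0.553)/(1+0.93045×0.553) = 0.97947, so the speed is 0.9795c.

0.9795c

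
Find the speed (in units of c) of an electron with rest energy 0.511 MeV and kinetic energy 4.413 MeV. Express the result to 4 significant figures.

0.9946c

K = (γ−1)mc², so γ = 1 + 4.413/0.511 = 9.636.
Then v/c = √(1 − γ⁻²) = √(1 − 0.0107698) = √0.9892302 = 0.9946.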